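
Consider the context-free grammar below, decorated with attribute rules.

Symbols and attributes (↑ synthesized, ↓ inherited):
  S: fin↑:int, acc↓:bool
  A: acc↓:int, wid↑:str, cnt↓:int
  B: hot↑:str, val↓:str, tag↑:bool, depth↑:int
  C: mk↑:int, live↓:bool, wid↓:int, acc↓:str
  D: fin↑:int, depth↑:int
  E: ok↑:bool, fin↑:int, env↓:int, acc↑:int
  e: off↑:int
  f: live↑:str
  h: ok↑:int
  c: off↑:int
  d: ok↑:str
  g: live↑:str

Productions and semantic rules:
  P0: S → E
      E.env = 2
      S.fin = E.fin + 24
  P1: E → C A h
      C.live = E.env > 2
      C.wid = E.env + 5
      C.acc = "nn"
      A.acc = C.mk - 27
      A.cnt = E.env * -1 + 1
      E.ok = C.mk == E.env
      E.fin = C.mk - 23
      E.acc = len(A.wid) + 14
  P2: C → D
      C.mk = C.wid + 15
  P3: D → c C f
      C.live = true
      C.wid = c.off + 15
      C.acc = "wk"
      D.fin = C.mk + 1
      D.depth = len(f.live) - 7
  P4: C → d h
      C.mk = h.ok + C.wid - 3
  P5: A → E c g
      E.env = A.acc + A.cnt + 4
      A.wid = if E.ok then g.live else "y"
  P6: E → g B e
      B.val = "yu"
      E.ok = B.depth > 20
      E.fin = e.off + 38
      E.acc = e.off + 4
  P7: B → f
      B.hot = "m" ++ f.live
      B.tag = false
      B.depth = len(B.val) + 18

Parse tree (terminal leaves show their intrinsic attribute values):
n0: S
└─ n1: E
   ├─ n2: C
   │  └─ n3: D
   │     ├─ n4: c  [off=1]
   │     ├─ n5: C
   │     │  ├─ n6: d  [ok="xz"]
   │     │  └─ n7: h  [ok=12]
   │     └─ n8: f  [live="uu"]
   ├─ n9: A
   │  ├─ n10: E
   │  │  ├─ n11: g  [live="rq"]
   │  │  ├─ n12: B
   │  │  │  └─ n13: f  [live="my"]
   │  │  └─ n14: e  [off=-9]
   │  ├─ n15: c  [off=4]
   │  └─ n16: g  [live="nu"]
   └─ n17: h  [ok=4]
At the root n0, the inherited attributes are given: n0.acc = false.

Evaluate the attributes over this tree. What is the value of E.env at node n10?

-2

1. n0.acc = false  [given at root]
2. n1.env = 2  [2]
3. n2.live = false  [E.env > 2]
4. n2.wid = 7  [E.env + 5]
5. n2.acc = "nn"  ["nn"]
6. n4.off = 1  [terminal]
7. n5.live = true  [true]
8. n5.wid = 16  [c.off + 15]
9. n5.acc = "wk"  ["wk"]
10. n6.ok = "xz"  [terminal]
11. n7.ok = 12  [terminal]
12. n5.mk = 25  [h.ok + C.wid - 3]
13. n8.live = "uu"  [terminal]
14. n3.fin = 26  [C.mk + 1]
15. n3.depth = -5  [len(f.live) - 7]
16. n2.mk = 22  [C.wid + 15]
17. n9.acc = -5  [C.mk - 27]
18. n9.cnt = -1  [E.env * -1 + 1]
19. n10.env = -2  [A.acc + A.cnt + 4]
20. n11.live = "rq"  [terminal]
21. n12.val = "yu"  ["yu"]
22. n13.live = "my"  [terminal]
23. n12.hot = "mmy"  ["m" ++ f.live]
24. n12.tag = false  [false]
25. n12.depth = 20  [len(B.val) + 18]
26. n14.off = -9  [terminal]
27. n10.ok = false  [B.depth > 20]
28. n10.fin = 29  [e.off + 38]
29. n10.acc = -5  [e.off + 4]
30. n15.off = 4  [terminal]
31. n16.live = "nu"  [terminal]
32. n9.wid = "y"  [if E.ok then g.live else "y"]
33. n17.ok = 4  [terminal]
34. n1.ok = false  [C.mk == E.env]
35. n1.fin = -1  [C.mk - 23]
36. n1.acc = 15  [len(A.wid) + 14]
37. n0.fin = 23  [E.fin + 24]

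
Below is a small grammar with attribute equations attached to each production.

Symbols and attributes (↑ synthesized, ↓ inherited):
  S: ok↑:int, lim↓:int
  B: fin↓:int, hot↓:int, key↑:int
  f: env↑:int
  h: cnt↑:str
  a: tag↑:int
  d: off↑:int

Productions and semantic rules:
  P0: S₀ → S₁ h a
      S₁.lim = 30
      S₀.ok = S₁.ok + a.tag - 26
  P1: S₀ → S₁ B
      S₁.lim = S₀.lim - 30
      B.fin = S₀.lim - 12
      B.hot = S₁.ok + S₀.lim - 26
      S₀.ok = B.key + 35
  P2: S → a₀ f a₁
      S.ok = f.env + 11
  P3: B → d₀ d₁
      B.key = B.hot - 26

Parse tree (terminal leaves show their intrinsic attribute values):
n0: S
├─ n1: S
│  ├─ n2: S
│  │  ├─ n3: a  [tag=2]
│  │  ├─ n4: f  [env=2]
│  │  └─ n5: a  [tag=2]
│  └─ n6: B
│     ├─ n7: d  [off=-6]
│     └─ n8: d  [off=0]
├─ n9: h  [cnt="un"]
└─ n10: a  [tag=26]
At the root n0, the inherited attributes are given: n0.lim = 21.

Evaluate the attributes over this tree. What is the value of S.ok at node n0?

26

1. n0.lim = 21  [given at root]
2. n1.lim = 30  [30]
3. n2.lim = 0  [S₀.lim - 30]
4. n3.tag = 2  [terminal]
5. n4.env = 2  [terminal]
6. n5.tag = 2  [terminal]
7. n2.ok = 13  [f.env + 11]
8. n6.fin = 18  [S₀.lim - 12]
9. n6.hot = 17  [S₁.ok + S₀.lim - 26]
10. n7.off = -6  [terminal]
11. n8.off = 0  [terminal]
12. n6.key = -9  [B.hot - 26]
13. n1.ok = 26  [B.key + 35]
14. n9.cnt = "un"  [terminal]
15. n10.tag = 26  [terminal]
16. n0.ok = 26  [S₁.ok + a.tag - 26]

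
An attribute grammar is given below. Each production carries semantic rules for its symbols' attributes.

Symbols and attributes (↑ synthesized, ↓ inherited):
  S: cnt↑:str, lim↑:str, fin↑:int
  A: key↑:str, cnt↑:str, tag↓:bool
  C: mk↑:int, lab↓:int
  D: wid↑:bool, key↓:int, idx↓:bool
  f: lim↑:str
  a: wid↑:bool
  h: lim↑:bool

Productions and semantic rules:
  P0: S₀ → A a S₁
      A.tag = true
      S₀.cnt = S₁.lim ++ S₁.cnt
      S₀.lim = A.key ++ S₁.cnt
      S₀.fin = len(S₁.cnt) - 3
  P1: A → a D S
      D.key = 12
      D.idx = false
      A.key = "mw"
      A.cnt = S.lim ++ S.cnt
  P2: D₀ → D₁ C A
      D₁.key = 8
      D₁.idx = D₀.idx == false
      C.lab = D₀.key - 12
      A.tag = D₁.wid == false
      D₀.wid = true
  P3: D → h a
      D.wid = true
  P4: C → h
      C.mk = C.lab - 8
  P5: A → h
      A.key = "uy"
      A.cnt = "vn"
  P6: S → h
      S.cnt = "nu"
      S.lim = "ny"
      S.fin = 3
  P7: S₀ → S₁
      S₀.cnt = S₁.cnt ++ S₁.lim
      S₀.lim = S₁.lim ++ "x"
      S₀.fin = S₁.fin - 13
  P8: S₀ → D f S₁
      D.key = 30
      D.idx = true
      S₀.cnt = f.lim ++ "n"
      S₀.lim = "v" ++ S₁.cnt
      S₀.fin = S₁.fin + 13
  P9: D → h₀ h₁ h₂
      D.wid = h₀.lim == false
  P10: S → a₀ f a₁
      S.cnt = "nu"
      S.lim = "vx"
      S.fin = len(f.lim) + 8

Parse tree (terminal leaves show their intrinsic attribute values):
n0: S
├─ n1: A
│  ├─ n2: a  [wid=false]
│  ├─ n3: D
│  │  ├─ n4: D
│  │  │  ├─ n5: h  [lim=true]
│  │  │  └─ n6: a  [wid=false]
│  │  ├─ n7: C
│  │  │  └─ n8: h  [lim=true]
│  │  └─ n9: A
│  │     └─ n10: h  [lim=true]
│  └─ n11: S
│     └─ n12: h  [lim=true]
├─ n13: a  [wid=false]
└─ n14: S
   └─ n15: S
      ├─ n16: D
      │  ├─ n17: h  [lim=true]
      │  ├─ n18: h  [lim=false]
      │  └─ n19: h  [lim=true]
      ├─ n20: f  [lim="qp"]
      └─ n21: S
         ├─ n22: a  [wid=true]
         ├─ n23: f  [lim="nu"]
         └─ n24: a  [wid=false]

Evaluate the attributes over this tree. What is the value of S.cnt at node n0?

1. n1.tag = true  [true]
2. n2.wid = false  [terminal]
3. n3.key = 12  [12]
4. n3.idx = false  [false]
5. n4.key = 8  [8]
6. n4.idx = true  [D₀.idx == false]
7. n5.lim = true  [terminal]
8. n6.wid = false  [terminal]
9. n4.wid = true  [true]
10. n7.lab = 0  [D₀.key - 12]
11. n8.lim = true  [terminal]
12. n7.mk = -8  [C.lab - 8]
13. n9.tag = false  [D₁.wid == false]
14. n10.lim = true  [terminal]
15. n9.key = "uy"  ["uy"]
16. n9.cnt = "vn"  ["vn"]
17. n3.wid = true  [true]
18. n12.lim = true  [terminal]
19. n11.cnt = "nu"  ["nu"]
20. n11.lim = "ny"  ["ny"]
21. n11.fin = 3  [3]
22. n1.key = "mw"  ["mw"]
23. n1.cnt = "nynu"  [S.lim ++ S.cnt]
24. n13.wid = false  [terminal]
25. n16.key = 30  [30]
26. n16.idx = true  [true]
27. n17.lim = true  [terminal]
28. n18.lim = false  [terminal]
29. n19.lim = true  [terminal]
30. n16.wid = false  [h₀.lim == false]
31. n20.lim = "qp"  [terminal]
32. n22.wid = true  [terminal]
33. n23.lim = "nu"  [terminal]
34. n24.wid = false  [terminal]
35. n21.cnt = "nu"  ["nu"]
36. n21.lim = "vx"  ["vx"]
37. n21.fin = 10  [len(f.lim) + 8]
38. n15.cnt = "qpn"  [f.lim ++ "n"]
39. n15.lim = "vnu"  ["v" ++ S₁.cnt]
40. n15.fin = 23  [S₁.fin + 13]
41. n14.cnt = "qpnvnu"  [S₁.cnt ++ S₁.lim]
42. n14.lim = "vnux"  [S₁.lim ++ "x"]
43. n14.fin = 10  [S₁.fin - 13]
44. n0.cnt = "vnuxqpnvnu"  [S₁.lim ++ S₁.cnt]
45. n0.lim = "mwqpnvnu"  [A.key ++ S₁.cnt]
46. n0.fin = 3  [len(S₁.cnt) - 3]

"vnuxqpnvnu"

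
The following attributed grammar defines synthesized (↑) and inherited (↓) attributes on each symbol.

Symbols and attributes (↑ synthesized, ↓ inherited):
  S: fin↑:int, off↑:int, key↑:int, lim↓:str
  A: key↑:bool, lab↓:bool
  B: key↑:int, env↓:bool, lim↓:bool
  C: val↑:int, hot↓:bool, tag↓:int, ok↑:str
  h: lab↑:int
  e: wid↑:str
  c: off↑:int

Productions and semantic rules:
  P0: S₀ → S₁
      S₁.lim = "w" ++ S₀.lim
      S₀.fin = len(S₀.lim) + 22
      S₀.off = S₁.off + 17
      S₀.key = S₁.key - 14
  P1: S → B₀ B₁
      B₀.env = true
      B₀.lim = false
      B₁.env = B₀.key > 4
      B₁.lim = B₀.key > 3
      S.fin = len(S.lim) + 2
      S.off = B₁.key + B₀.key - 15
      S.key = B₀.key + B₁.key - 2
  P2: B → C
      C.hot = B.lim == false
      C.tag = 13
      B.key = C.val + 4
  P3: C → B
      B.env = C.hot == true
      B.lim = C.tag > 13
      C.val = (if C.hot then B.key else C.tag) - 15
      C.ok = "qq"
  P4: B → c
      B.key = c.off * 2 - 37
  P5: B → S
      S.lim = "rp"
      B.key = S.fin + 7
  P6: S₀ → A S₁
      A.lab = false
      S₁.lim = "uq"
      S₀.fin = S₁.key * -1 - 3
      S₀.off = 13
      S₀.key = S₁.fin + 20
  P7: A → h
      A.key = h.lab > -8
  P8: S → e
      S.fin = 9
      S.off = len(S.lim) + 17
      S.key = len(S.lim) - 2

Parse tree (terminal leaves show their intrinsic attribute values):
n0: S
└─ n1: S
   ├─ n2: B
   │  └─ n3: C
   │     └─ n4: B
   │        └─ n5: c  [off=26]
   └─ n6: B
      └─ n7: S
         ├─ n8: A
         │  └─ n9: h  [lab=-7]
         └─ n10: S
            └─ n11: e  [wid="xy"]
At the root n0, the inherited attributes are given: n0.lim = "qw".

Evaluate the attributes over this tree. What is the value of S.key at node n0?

-8

1. n0.lim = "qw"  [given at root]
2. n1.lim = "wqw"  ["w" ++ S₀.lim]
3. n2.env = true  [true]
4. n2.lim = false  [false]
5. n3.hot = true  [B.lim == false]
6. n3.tag = 13  [13]
7. n4.env = true  [C.hot == true]
8. n4.lim = false  [C.tag > 13]
9. n5.off = 26  [terminal]
10. n4.key = 15  [c.off * 2 - 37]
11. n3.val = 0  [(if C.hot then B.key else C.tag) - 15]
12. n3.ok = "qq"  ["qq"]
13. n2.key = 4  [C.val + 4]
14. n6.env = false  [B₀.key > 4]
15. n6.lim = true  [B₀.key > 3]
16. n7.lim = "rp"  ["rp"]
17. n8.lab = false  [false]
18. n9.lab = -7  [terminal]
19. n8.key = true  [h.lab > -8]
20. n10.lim = "uq"  ["uq"]
21. n11.wid = "xy"  [terminal]
22. n10.fin = 9  [9]
23. n10.off = 19  [len(S.lim) + 17]
24. n10.key = 0  [len(S.lim) - 2]
25. n7.fin = -3  [S₁.key * -1 - 3]
26. n7.off = 13  [13]
27. n7.key = 29  [S₁.fin + 20]
28. n6.key = 4  [S.fin + 7]
29. n1.fin = 5  [len(S.lim) + 2]
30. n1.off = -7  [B₁.key + B₀.key - 15]
31. n1.key = 6  [B₀.key + B₁.key - 2]
32. n0.fin = 24  [len(S₀.lim) + 22]
33. n0.off = 10  [S₁.off + 17]
34. n0.key = -8  [S₁.key - 14]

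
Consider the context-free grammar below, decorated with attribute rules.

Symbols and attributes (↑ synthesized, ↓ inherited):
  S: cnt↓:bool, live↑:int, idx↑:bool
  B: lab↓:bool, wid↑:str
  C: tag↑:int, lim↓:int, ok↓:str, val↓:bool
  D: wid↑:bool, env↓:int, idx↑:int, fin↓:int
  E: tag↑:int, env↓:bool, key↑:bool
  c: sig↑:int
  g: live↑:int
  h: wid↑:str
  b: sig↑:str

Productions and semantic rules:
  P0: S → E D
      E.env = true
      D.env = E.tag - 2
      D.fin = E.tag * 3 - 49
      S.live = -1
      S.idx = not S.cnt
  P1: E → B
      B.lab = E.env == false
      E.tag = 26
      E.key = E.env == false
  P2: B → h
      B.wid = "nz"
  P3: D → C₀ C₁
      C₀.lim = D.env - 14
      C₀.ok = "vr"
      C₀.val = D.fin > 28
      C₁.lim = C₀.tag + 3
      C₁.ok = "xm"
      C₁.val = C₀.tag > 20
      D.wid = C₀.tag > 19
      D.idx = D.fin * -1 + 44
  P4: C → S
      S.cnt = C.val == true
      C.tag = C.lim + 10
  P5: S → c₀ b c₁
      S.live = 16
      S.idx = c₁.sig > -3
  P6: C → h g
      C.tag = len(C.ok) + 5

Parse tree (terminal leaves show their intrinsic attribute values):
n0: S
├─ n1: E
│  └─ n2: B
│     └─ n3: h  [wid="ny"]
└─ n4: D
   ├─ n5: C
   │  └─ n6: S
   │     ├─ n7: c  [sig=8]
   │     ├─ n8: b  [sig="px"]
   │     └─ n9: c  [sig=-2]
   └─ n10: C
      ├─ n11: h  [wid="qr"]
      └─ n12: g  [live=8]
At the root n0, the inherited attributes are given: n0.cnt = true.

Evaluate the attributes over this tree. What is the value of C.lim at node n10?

23

1. n0.cnt = true  [given at root]
2. n1.env = true  [true]
3. n2.lab = false  [E.env == false]
4. n3.wid = "ny"  [terminal]
5. n2.wid = "nz"  ["nz"]
6. n1.tag = 26  [26]
7. n1.key = false  [E.env == false]
8. n4.env = 24  [E.tag - 2]
9. n4.fin = 29  [E.tag * 3 - 49]
10. n5.lim = 10  [D.env - 14]
11. n5.ok = "vr"  ["vr"]
12. n5.val = true  [D.fin > 28]
13. n6.cnt = true  [C.val == true]
14. n7.sig = 8  [terminal]
15. n8.sig = "px"  [terminal]
16. n9.sig = -2  [terminal]
17. n6.live = 16  [16]
18. n6.idx = true  [c₁.sig > -3]
19. n5.tag = 20  [C.lim + 10]
20. n10.lim = 23  [C₀.tag + 3]
21. n10.ok = "xm"  ["xm"]
22. n10.val = false  [C₀.tag > 20]
23. n11.wid = "qr"  [terminal]
24. n12.live = 8  [terminal]
25. n10.tag = 7  [len(C.ok) + 5]
26. n4.wid = true  [C₀.tag > 19]
27. n4.idx = 15  [D.fin * -1 + 44]
28. n0.live = -1  [-1]
29. n0.idx = false  [not S.cnt]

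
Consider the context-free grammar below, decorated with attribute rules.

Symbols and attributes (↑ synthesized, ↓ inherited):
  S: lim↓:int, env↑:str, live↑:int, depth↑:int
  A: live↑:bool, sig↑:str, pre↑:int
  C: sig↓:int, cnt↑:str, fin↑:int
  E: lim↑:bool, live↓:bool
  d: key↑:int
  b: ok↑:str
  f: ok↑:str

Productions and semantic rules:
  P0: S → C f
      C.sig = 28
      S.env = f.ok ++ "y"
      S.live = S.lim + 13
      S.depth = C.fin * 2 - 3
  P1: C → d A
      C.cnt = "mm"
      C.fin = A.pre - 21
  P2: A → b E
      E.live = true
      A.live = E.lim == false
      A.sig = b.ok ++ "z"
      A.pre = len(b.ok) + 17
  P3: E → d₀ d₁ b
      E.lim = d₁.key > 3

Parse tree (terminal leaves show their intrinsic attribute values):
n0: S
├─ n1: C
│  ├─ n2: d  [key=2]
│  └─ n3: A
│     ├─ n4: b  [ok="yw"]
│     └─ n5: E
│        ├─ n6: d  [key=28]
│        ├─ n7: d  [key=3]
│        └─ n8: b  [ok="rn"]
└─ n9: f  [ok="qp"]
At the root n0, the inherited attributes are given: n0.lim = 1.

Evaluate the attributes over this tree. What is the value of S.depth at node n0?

1. n0.lim = 1  [given at root]
2. n1.sig = 28  [28]
3. n2.key = 2  [terminal]
4. n4.ok = "yw"  [terminal]
5. n5.live = true  [true]
6. n6.key = 28  [terminal]
7. n7.key = 3  [terminal]
8. n8.ok = "rn"  [terminal]
9. n5.lim = false  [d₁.key > 3]
10. n3.live = true  [E.lim == false]
11. n3.sig = "ywz"  [b.ok ++ "z"]
12. n3.pre = 19  [len(b.ok) + 17]
13. n1.cnt = "mm"  ["mm"]
14. n1.fin = -2  [A.pre - 21]
15. n9.ok = "qp"  [terminal]
16. n0.env = "qpy"  [f.ok ++ "y"]
17. n0.live = 14  [S.lim + 13]
18. n0.depth = -7  [C.fin * 2 - 3]

-7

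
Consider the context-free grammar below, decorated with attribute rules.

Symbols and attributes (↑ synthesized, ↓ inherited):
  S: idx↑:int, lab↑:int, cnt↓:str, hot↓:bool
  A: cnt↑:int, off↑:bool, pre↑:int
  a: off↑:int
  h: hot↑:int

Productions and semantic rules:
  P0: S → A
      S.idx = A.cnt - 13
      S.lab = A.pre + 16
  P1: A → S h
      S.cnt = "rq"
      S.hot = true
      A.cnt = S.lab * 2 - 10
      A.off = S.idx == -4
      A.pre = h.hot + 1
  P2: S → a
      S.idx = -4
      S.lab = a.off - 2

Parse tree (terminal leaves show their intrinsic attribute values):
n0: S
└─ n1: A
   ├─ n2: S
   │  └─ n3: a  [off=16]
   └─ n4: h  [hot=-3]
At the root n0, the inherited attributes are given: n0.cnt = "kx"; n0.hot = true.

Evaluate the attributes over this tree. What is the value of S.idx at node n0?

1. n0.cnt = "kx"  [given at root]
2. n0.hot = true  [given at root]
3. n2.cnt = "rq"  ["rq"]
4. n2.hot = true  [true]
5. n3.off = 16  [terminal]
6. n2.idx = -4  [-4]
7. n2.lab = 14  [a.off - 2]
8. n4.hot = -3  [terminal]
9. n1.cnt = 18  [S.lab * 2 - 10]
10. n1.off = true  [S.idx == -4]
11. n1.pre = -2  [h.hot + 1]
12. n0.idx = 5  [A.cnt - 13]
13. n0.lab = 14  [A.pre + 16]

5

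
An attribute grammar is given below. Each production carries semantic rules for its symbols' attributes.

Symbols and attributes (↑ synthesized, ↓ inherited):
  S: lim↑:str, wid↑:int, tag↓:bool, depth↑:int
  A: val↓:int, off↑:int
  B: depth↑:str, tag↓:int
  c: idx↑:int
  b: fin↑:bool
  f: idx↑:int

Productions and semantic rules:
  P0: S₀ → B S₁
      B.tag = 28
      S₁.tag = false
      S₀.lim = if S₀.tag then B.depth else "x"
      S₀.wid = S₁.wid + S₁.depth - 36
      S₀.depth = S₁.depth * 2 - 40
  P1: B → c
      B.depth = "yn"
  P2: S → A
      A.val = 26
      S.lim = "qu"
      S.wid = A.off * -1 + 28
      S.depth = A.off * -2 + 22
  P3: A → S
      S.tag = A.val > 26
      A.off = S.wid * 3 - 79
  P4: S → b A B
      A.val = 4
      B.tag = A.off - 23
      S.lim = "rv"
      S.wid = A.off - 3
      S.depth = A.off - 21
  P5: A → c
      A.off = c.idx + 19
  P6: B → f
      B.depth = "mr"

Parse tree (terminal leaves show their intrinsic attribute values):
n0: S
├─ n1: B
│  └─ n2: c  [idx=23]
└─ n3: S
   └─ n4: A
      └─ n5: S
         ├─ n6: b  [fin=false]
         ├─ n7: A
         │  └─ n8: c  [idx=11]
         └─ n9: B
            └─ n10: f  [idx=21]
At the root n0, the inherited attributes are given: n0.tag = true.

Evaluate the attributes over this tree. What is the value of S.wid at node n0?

8

1. n0.tag = true  [given at root]
2. n1.tag = 28  [28]
3. n2.idx = 23  [terminal]
4. n1.depth = "yn"  ["yn"]
5. n3.tag = false  [false]
6. n4.val = 26  [26]
7. n5.tag = false  [A.val > 26]
8. n6.fin = false  [terminal]
9. n7.val = 4  [4]
10. n8.idx = 11  [terminal]
11. n7.off = 30  [c.idx + 19]
12. n9.tag = 7  [A.off - 23]
13. n10.idx = 21  [terminal]
14. n9.depth = "mr"  ["mr"]
15. n5.lim = "rv"  ["rv"]
16. n5.wid = 27  [A.off - 3]
17. n5.depth = 9  [A.off - 21]
18. n4.off = 2  [S.wid * 3 - 79]
19. n3.lim = "qu"  ["qu"]
20. n3.wid = 26  [A.off * -1 + 28]
21. n3.depth = 18  [A.off * -2 + 22]
22. n0.lim = "yn"  [if S₀.tag then B.depth else "x"]
23. n0.wid = 8  [S₁.wid + S₁.depth - 36]
24. n0.depth = -4  [S₁.depth * 2 - 40]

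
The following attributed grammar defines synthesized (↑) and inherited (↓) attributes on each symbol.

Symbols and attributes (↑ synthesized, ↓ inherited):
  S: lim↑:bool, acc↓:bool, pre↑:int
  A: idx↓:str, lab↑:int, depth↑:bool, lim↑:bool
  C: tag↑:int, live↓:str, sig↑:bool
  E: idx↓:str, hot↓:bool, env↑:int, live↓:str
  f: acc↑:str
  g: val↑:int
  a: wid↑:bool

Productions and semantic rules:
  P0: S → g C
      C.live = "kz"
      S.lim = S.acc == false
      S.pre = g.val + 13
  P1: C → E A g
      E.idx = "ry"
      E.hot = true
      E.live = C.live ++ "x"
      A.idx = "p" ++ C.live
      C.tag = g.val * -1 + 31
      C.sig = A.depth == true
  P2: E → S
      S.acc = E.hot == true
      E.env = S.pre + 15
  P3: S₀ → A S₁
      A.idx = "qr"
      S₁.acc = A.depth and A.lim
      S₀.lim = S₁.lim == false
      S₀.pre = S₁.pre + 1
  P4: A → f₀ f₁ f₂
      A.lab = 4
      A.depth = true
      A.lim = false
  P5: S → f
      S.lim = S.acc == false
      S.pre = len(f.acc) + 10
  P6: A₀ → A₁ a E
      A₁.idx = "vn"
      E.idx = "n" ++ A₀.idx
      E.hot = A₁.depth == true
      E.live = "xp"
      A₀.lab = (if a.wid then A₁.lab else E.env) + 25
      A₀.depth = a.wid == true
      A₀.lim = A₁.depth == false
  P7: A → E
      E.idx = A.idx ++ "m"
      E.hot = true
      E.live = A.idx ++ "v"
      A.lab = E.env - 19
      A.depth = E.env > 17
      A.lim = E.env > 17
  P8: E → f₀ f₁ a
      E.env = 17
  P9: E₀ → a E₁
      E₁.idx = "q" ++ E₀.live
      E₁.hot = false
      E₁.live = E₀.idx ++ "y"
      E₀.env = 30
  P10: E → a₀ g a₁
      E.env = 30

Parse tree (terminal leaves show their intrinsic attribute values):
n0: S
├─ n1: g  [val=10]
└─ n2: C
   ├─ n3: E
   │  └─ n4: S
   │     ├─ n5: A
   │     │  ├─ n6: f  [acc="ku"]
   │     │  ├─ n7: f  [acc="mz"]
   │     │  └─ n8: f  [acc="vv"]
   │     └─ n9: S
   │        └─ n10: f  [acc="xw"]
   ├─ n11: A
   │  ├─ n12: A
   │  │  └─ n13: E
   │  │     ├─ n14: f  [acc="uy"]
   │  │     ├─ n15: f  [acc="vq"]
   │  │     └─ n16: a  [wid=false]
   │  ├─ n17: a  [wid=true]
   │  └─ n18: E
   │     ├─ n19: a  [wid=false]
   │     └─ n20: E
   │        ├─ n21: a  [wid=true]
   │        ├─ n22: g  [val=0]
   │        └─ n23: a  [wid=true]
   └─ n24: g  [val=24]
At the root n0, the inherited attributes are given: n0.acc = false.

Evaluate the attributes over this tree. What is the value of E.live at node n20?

1. n0.acc = false  [given at root]
2. n1.val = 10  [terminal]
3. n2.live = "kz"  ["kz"]
4. n3.idx = "ry"  ["ry"]
5. n3.hot = true  [true]
6. n3.live = "kzx"  [C.live ++ "x"]
7. n4.acc = true  [E.hot == true]
8. n5.idx = "qr"  ["qr"]
9. n6.acc = "ku"  [terminal]
10. n7.acc = "mz"  [terminal]
11. n8.acc = "vv"  [terminal]
12. n5.lab = 4  [4]
13. n5.depth = true  [true]
14. n5.lim = false  [false]
15. n9.acc = false  [A.depth and A.lim]
16. n10.acc = "xw"  [terminal]
17. n9.lim = true  [S.acc == false]
18. n9.pre = 12  [len(f.acc) + 10]
19. n4.lim = false  [S₁.lim == false]
20. n4.pre = 13  [S₁.pre + 1]
21. n3.env = 28  [S.pre + 15]
22. n11.idx = "pkz"  ["p" ++ C.live]
23. n12.idx = "vn"  ["vn"]
24. n13.idx = "vnm"  [A.idx ++ "m"]
25. n13.hot = true  [true]
26. n13.live = "vnv"  [A.idx ++ "v"]
27. n14.acc = "uy"  [terminal]
28. n15.acc = "vq"  [terminal]
29. n16.wid = false  [terminal]
30. n13.env = 17  [17]
31. n12.lab = -2  [E.env - 19]
32. n12.depth = false  [E.env > 17]
33. n12.lim = false  [E.env > 17]
34. n17.wid = true  [terminal]
35. n18.idx = "npkz"  ["n" ++ A₀.idx]
36. n18.hot = false  [A₁.depth == true]
37. n18.live = "xp"  ["xp"]
38. n19.wid = false  [terminal]
39. n20.idx = "qxp"  ["q" ++ E₀.live]
40. n20.hot = false  [false]
41. n20.live = "npkzy"  [E₀.idx ++ "y"]
42. n21.wid = true  [terminal]
43. n22.val = 0  [terminal]
44. n23.wid = true  [terminal]
45. n20.env = 30  [30]
46. n18.env = 30  [30]
47. n11.lab = 23  [(if a.wid then A₁.lab else E.env) + 25]
48. n11.depth = true  [a.wid == true]
49. n11.lim = true  [A₁.depth == false]
50. n24.val = 24  [terminal]
51. n2.tag = 7  [g.val * -1 + 31]
52. n2.sig = true  [A.depth == true]
53. n0.lim = true  [S.acc == false]
54. n0.pre = 23  [g.val + 13]

"npkzy"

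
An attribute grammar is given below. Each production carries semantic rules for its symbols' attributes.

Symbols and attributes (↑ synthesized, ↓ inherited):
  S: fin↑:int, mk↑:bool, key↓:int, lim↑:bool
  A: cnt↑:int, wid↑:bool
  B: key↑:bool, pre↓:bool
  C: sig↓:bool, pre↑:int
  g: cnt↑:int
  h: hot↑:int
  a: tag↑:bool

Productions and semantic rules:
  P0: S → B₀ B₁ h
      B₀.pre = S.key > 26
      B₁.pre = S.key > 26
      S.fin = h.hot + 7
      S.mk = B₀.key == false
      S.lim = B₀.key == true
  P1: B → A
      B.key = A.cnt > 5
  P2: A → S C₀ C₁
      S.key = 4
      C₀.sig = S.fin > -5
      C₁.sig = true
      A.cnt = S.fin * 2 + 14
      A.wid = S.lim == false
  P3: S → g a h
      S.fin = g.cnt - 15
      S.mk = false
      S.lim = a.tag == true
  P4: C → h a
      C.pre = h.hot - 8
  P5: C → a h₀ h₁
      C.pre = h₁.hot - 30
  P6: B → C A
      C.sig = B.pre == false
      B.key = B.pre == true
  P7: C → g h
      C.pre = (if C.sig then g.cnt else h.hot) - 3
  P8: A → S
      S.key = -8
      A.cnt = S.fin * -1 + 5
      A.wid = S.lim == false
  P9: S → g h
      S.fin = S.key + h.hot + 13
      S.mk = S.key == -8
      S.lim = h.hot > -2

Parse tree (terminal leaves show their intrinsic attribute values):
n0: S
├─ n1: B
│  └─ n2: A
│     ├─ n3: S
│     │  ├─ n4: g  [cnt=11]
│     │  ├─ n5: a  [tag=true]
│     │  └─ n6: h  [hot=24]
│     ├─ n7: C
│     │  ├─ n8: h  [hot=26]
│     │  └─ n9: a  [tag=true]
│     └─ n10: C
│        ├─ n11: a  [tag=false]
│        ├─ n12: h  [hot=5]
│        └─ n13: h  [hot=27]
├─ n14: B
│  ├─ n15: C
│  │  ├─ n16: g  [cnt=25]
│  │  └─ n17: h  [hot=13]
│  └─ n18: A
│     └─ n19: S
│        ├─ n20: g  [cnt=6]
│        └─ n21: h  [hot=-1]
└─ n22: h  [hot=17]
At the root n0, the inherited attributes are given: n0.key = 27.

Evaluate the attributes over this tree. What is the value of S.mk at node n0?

false

1. n0.key = 27  [given at root]
2. n1.pre = true  [S.key > 26]
3. n3.key = 4  [4]
4. n4.cnt = 11  [terminal]
5. n5.tag = true  [terminal]
6. n6.hot = 24  [terminal]
7. n3.fin = -4  [g.cnt - 15]
8. n3.mk = false  [false]
9. n3.lim = true  [a.tag == true]
10. n7.sig = true  [S.fin > -5]
11. n8.hot = 26  [terminal]
12. n9.tag = true  [terminal]
13. n7.pre = 18  [h.hot - 8]
14. n10.sig = true  [true]
15. n11.tag = false  [terminal]
16. n12.hot = 5  [terminal]
17. n13.hot = 27  [terminal]
18. n10.pre = -3  [h₁.hot - 30]
19. n2.cnt = 6  [S.fin * 2 + 14]
20. n2.wid = false  [S.lim == false]
21. n1.key = true  [A.cnt > 5]
22. n14.pre = true  [S.key > 26]
23. n15.sig = false  [B.pre == false]
24. n16.cnt = 25  [terminal]
25. n17.hot = 13  [terminal]
26. n15.pre = 10  [(if C.sig then g.cnt else h.hot) - 3]
27. n19.key = -8  [-8]
28. n20.cnt = 6  [terminal]
29. n21.hot = -1  [terminal]
30. n19.fin = 4  [S.key + h.hot + 13]
31. n19.mk = true  [S.key == -8]
32. n19.lim = true  [h.hot > -2]
33. n18.cnt = 1  [S.fin * -1 + 5]
34. n18.wid = false  [S.lim == false]
35. n14.key = true  [B.pre == true]
36. n22.hot = 17  [terminal]
37. n0.fin = 24  [h.hot + 7]
38. n0.mk = false  [B₀.key == false]
39. n0.lim = true  [B₀.key == true]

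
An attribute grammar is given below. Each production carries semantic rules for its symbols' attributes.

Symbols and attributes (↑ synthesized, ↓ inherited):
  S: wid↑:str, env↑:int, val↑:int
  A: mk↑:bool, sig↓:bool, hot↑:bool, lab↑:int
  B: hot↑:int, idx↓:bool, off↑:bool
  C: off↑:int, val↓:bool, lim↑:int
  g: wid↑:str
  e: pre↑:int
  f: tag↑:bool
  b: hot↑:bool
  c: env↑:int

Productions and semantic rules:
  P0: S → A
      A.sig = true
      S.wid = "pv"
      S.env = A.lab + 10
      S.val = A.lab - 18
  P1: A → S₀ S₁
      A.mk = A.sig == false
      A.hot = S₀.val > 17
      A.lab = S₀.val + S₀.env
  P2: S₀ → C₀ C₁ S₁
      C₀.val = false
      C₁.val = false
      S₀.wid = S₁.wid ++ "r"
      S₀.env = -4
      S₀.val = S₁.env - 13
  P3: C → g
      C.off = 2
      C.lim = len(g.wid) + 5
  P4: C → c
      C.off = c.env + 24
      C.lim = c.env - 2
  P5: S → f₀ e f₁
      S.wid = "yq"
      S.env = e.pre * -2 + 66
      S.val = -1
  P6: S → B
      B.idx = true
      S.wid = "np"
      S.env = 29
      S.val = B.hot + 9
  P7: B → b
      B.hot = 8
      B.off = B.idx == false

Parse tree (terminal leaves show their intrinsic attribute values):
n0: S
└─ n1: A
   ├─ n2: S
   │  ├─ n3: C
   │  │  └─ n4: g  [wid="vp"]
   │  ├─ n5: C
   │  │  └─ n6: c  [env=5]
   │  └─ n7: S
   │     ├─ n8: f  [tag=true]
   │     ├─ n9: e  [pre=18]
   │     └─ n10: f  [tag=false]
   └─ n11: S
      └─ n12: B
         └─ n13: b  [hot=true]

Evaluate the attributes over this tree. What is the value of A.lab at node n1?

13

1. n1.sig = true  [true]
2. n3.val = false  [false]
3. n4.wid = "vp"  [terminal]
4. n3.off = 2  [2]
5. n3.lim = 7  [len(g.wid) + 5]
6. n5.val = false  [false]
7. n6.env = 5  [terminal]
8. n5.off = 29  [c.env + 24]
9. n5.lim = 3  [c.env - 2]
10. n8.tag = true  [terminal]
11. n9.pre = 18  [terminal]
12. n10.tag = false  [terminal]
13. n7.wid = "yq"  ["yq"]
14. n7.env = 30  [e.pre * -2 + 66]
15. n7.val = -1  [-1]
16. n2.wid = "yqr"  [S₁.wid ++ "r"]
17. n2.env = -4  [-4]
18. n2.val = 17  [S₁.env - 13]
19. n12.idx = true  [true]
20. n13.hot = true  [terminal]
21. n12.hot = 8  [8]
22. n12.off = false  [B.idx == false]
23. n11.wid = "np"  ["np"]
24. n11.env = 29  [29]
25. n11.val = 17  [B.hot + 9]
26. n1.mk = false  [A.sig == false]
27. n1.hot = false  [S₀.val > 17]
28. n1.lab = 13  [S₀.val + S₀.env]
29. n0.wid = "pv"  ["pv"]
30. n0.env = 23  [A.lab + 10]
31. n0.val = -5  [A.lab - 18]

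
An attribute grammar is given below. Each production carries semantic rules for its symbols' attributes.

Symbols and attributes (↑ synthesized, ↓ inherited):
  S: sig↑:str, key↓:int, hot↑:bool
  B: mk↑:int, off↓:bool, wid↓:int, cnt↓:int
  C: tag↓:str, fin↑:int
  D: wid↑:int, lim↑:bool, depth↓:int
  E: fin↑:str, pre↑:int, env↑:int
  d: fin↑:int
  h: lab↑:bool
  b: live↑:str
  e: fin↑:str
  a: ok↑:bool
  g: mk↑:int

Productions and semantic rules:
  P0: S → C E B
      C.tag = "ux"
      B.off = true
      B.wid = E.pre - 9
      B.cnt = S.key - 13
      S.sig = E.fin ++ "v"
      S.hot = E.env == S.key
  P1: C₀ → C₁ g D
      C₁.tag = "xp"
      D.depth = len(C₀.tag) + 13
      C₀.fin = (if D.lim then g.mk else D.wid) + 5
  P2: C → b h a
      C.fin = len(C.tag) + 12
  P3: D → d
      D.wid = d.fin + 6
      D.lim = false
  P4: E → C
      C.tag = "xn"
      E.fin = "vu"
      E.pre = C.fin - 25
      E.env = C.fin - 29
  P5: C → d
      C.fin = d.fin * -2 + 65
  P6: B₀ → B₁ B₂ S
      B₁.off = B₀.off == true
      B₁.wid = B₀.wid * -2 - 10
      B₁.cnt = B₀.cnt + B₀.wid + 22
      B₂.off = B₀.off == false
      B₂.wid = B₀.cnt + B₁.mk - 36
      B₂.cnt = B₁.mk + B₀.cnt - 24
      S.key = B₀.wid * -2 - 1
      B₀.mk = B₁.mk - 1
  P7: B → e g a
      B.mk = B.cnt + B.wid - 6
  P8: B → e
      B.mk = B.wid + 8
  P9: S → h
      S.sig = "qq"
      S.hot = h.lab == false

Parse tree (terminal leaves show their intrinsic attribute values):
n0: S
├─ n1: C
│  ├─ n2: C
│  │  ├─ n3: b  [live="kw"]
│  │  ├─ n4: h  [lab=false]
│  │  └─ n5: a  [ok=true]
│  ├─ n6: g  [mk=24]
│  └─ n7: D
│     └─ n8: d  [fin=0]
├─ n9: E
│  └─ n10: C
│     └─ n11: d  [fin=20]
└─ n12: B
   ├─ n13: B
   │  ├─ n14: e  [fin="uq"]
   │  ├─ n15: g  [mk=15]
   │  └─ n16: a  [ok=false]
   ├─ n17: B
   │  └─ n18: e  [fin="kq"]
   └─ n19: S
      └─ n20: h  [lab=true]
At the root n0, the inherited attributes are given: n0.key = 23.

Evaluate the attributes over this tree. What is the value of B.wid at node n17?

1. n0.key = 23  [given at root]
2. n1.tag = "ux"  ["ux"]
3. n2.tag = "xp"  ["xp"]
4. n3.live = "kw"  [terminal]
5. n4.lab = false  [terminal]
6. n5.ok = true  [terminal]
7. n2.fin = 14  [len(C.tag) + 12]
8. n6.mk = 24  [terminal]
9. n7.depth = 15  [len(C₀.tag) + 13]
10. n8.fin = 0  [terminal]
11. n7.wid = 6  [d.fin + 6]
12. n7.lim = false  [false]
13. n1.fin = 11  [(if D.lim then g.mk else D.wid) + 5]
14. n10.tag = "xn"  ["xn"]
15. n11.fin = 20  [terminal]
16. n10.fin = 25  [d.fin * -2 + 65]
17. n9.fin = "vu"  ["vu"]
18. n9.pre = 0  [C.fin - 25]
19. n9.env = -4  [C.fin - 29]
20. n12.off = true  [true]
21. n12.wid = -9  [E.pre - 9]
22. n12.cnt = 10  [S.key - 13]
23. n13.off = true  [B₀.off == true]
24. n13.wid = 8  [B₀.wid * -2 - 10]
25. n13.cnt = 23  [B₀.cnt + B₀.wid + 22]
26. n14.fin = "uq"  [terminal]
27. n15.mk = 15  [terminal]
28. n16.ok = false  [terminal]
29. n13.mk = 25  [B.cnt + B.wid - 6]
30. n17.off = false  [B₀.off == false]
31. n17.wid = -1  [B₀.cnt + B₁.mk - 36]
32. n17.cnt = 11  [B₁.mk + B₀.cnt - 24]
33. n18.fin = "kq"  [terminal]
34. n17.mk = 7  [B.wid + 8]
35. n19.key = 17  [B₀.wid * -2 - 1]
36. n20.lab = true  [terminal]
37. n19.sig = "qq"  ["qq"]
38. n19.hot = false  [h.lab == false]
39. n12.mk = 24  [B₁.mk - 1]
40. n0.sig = "vuv"  [E.fin ++ "v"]
41. n0.hot = false  [E.env == S.key]

-1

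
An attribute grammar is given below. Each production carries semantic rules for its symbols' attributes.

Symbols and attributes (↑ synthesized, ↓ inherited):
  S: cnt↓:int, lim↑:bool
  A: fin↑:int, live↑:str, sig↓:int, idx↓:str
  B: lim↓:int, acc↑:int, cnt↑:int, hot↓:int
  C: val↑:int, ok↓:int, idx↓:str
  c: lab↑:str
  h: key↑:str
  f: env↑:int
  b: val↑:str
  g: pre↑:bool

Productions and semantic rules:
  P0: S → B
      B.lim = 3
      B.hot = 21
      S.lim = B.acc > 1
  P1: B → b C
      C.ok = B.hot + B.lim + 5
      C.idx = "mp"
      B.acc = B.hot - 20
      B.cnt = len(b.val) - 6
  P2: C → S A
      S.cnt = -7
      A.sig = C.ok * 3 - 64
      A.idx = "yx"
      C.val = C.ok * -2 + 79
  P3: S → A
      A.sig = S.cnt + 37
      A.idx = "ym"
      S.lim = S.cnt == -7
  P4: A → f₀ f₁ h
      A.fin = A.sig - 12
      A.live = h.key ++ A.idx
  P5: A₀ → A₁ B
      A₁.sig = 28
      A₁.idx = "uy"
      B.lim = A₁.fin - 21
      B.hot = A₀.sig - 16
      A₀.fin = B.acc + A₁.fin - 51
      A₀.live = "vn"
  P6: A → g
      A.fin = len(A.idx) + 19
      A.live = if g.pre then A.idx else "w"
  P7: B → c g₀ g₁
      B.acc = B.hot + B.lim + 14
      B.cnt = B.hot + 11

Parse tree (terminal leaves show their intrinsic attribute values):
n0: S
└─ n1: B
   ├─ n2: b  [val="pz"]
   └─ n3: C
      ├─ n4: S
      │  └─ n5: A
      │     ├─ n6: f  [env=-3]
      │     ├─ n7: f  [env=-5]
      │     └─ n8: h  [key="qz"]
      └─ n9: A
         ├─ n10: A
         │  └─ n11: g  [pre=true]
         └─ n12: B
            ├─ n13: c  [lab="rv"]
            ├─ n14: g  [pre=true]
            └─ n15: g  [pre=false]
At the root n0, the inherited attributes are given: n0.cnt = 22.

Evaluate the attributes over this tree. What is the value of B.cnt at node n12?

18

1. n0.cnt = 22  [given at root]
2. n1.lim = 3  [3]
3. n1.hot = 21  [21]
4. n2.val = "pz"  [terminal]
5. n3.ok = 29  [B.hot + B.lim + 5]
6. n3.idx = "mp"  ["mp"]
7. n4.cnt = -7  [-7]
8. n5.sig = 30  [S.cnt + 37]
9. n5.idx = "ym"  ["ym"]
10. n6.env = -3  [terminal]
11. n7.env = -5  [terminal]
12. n8.key = "qz"  [terminal]
13. n5.fin = 18  [A.sig - 12]
14. n5.live = "qzym"  [h.key ++ A.idx]
15. n4.lim = true  [S.cnt == -7]
16. n9.sig = 23  [C.ok * 3 - 64]
17. n9.idx = "yx"  ["yx"]
18. n10.sig = 28  [28]
19. n10.idx = "uy"  ["uy"]
20. n11.pre = true  [terminal]
21. n10.fin = 21  [len(A.idx) + 19]
22. n10.live = "uy"  [if g.pre then A.idx else "w"]
23. n12.lim = 0  [A₁.fin - 21]
24. n12.hot = 7  [A₀.sig - 16]
25. n13.lab = "rv"  [terminal]
26. n14.pre = true  [terminal]
27. n15.pre = false  [terminal]
28. n12.acc = 21  [B.hot + B.lim + 14]
29. n12.cnt = 18  [B.hot + 11]
30. n9.fin = -9  [B.acc + A₁.fin - 51]
31. n9.live = "vn"  ["vn"]
32. n3.val = 21  [C.ok * -2 + 79]
33. n1.acc = 1  [B.hot - 20]
34. n1.cnt = -4  [len(b.val) - 6]
35. n0.lim = false  [B.acc > 1]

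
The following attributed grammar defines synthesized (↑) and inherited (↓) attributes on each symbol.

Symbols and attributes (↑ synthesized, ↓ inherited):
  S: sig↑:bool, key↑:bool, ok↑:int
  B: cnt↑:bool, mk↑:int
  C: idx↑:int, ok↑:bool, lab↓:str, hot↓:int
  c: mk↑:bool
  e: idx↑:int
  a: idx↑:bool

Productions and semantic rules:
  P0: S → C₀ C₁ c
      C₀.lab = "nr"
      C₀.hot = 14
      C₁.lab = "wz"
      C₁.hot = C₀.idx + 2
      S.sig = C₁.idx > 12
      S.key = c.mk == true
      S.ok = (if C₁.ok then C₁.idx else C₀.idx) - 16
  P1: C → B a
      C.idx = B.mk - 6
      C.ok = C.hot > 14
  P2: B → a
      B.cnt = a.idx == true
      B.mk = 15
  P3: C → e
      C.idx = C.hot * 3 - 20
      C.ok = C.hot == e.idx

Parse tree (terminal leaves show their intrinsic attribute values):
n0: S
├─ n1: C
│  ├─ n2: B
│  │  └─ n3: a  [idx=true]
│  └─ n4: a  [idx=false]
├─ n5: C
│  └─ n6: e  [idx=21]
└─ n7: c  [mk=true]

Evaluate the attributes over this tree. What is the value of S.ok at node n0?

-7

1. n1.lab = "nr"  ["nr"]
2. n1.hot = 14  [14]
3. n3.idx = true  [terminal]
4. n2.cnt = true  [a.idx == true]
5. n2.mk = 15  [15]
6. n4.idx = false  [terminal]
7. n1.idx = 9  [B.mk - 6]
8. n1.ok = false  [C.hot > 14]
9. n5.lab = "wz"  ["wz"]
10. n5.hot = 11  [C₀.idx + 2]
11. n6.idx = 21  [terminal]
12. n5.idx = 13  [C.hot * 3 - 20]
13. n5.ok = false  [C.hot == e.idx]
14. n7.mk = true  [terminal]
15. n0.sig = true  [C₁.idx > 12]
16. n0.key = true  [c.mk == true]
17. n0.ok = -7  [(if C₁.ok then C₁.idx else C₀.idx) - 16]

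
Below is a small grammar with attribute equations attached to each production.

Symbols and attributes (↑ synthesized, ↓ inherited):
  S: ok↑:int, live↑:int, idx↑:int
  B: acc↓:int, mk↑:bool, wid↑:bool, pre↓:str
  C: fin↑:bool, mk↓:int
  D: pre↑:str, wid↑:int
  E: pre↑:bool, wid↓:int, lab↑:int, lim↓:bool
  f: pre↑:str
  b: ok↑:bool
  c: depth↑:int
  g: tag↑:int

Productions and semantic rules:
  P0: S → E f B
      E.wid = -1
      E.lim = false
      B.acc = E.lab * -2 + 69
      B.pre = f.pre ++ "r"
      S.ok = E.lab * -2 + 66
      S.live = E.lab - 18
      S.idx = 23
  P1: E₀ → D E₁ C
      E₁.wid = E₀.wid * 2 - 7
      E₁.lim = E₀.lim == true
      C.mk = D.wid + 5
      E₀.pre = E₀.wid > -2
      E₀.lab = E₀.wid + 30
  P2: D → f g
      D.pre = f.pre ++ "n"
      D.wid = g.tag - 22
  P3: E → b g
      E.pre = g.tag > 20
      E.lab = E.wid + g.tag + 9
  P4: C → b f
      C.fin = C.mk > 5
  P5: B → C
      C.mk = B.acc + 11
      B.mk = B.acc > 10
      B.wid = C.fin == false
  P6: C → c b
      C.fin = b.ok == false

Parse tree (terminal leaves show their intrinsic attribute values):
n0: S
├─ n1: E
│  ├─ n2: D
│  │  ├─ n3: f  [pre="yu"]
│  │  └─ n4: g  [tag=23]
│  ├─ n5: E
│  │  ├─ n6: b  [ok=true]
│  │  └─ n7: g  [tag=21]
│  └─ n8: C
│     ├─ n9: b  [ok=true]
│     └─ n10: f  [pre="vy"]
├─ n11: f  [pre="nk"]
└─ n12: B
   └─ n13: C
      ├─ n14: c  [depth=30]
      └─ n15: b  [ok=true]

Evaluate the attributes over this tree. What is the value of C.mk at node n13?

22

1. n1.wid = -1  [-1]
2. n1.lim = false  [false]
3. n3.pre = "yu"  [terminal]
4. n4.tag = 23  [terminal]
5. n2.pre = "yun"  [f.pre ++ "n"]
6. n2.wid = 1  [g.tag - 22]
7. n5.wid = -9  [E₀.wid * 2 - 7]
8. n5.lim = false  [E₀.lim == true]
9. n6.ok = true  [terminal]
10. n7.tag = 21  [terminal]
11. n5.pre = true  [g.tag > 20]
12. n5.lab = 21  [E.wid + g.tag + 9]
13. n8.mk = 6  [D.wid + 5]
14. n9.ok = true  [terminal]
15. n10.pre = "vy"  [terminal]
16. n8.fin = true  [C.mk > 5]
17. n1.pre = true  [E₀.wid > -2]
18. n1.lab = 29  [E₀.wid + 30]
19. n11.pre = "nk"  [terminal]
20. n12.acc = 11  [E.lab * -2 + 69]
21. n12.pre = "nkr"  [f.pre ++ "r"]
22. n13.mk = 22  [B.acc + 11]
23. n14.depth = 30  [terminal]
24. n15.ok = true  [terminal]
25. n13.fin = false  [b.ok == false]
26. n12.mk = true  [B.acc > 10]
27. n12.wid = true  [C.fin == false]
28. n0.ok = 8  [E.lab * -2 + 66]
29. n0.live = 11  [E.lab - 18]
30. n0.idx = 23  [23]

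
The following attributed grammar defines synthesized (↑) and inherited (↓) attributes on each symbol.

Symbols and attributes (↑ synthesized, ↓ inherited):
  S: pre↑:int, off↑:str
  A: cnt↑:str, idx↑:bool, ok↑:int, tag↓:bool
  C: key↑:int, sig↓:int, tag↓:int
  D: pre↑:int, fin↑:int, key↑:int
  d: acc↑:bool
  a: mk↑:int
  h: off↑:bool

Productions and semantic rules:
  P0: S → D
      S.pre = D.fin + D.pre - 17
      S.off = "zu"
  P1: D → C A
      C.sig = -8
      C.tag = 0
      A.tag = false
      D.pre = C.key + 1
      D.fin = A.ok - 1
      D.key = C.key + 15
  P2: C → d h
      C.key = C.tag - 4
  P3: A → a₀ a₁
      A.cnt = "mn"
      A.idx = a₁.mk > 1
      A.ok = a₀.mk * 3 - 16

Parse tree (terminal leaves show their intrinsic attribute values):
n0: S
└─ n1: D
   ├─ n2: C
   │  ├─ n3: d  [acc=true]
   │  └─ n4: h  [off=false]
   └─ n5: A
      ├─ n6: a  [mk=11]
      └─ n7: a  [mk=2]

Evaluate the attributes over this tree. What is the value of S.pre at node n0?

-4

1. n2.sig = -8  [-8]
2. n2.tag = 0  [0]
3. n3.acc = true  [terminal]
4. n4.off = false  [terminal]
5. n2.key = -4  [C.tag - 4]
6. n5.tag = false  [false]
7. n6.mk = 11  [terminal]
8. n7.mk = 2  [terminal]
9. n5.cnt = "mn"  ["mn"]
10. n5.idx = true  [a₁.mk > 1]
11. n5.ok = 17  [a₀.mk * 3 - 16]
12. n1.pre = -3  [C.key + 1]
13. n1.fin = 16  [A.ok - 1]
14. n1.key = 11  [C.key + 15]
15. n0.pre = -4  [D.fin + D.pre - 17]
16. n0.off = "zu"  ["zu"]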